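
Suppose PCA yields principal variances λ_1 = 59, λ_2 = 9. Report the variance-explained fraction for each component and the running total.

Step 1 — total variance = trace(Sigma) = Σ λ_i = 59 + 9 = 68.

Step 2 — fraction explained by component i = λ_i / Σ λ:
  PC1: 59/68 = 0.8676
  PC2: 9/68 = 0.1324

Step 3 — cumulative fraction after k components = (λ_1 + ... + λ_k) / Σ λ:
  k = 1: 59/68 = 0.8676
  k = 2: (59 + 9)/68 = 68/68 = 1

Summary (fraction, with percent):

explained: PC1 0.8676 (86.76%), PC2 0.1324 (13.24%);  cumulative: 0.8676, 1


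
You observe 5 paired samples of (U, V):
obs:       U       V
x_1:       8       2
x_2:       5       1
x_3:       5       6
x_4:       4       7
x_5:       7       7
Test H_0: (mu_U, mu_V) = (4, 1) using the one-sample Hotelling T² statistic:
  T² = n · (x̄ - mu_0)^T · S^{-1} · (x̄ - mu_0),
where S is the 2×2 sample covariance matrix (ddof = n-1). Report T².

Step 1 — sample mean vector:
  mean(U) = (8 + 5 + 5 + 4 + 7) / 5 = 29/5 = 5.8
  mean(V) = (2 + 1 + 6 + 7 + 7) / 5 = 23/5 = 4.6
  x̄ = (5.8, 4.6),  deviation x̄ - mu_0 = (5.8, 4.6) - (4, 1) = (1.8, 3.6).

Step 2 — sample covariance matrix, S[i,j] = (1/(n-1)) · Σ_k (x_{k,i} - mean_i) · (x_{k,j} - mean_j), divisor n-1 = 4:
  S[U,U] = ((2.2)·(2.2) + (-0.8)·(-0.8) + (-0.8)·(-0.8) + (-1.8)·(-1.8) + (1.2)·(1.2)) / 4 = 10.8/4 = 2.7
  S[U,V] = ((2.2)·(-2.6) + (-0.8)·(-3.6) + (-0.8)·(1.4) + (-1.8)·(2.4) + (1.2)·(2.4)) / 4 = -5.4/4 = -1.35
  S[V,V] = ((-2.6)·(-2.6) + (-3.6)·(-3.6) + (1.4)·(1.4) + (2.4)·(2.4) + (2.4)·(2.4)) / 4 = 33.2/4 = 8.3
  S = [[2.7, -1.35],
 [-1.35, 8.3]].

Step 3 — invert S. det(S) = 2.7·8.3 - (-1.35)² = 20.5875.
  S^{-1} = (1/det) · [[d, -b], [-b, a]] = [[0.4032, 0.0656],
 [0.0656, 0.1311]].

Step 4 — quadratic form (x̄ - mu_0)^T · S^{-1} · (x̄ - mu_0):
  S^{-1} · (x̄ - mu_0) = (0.9617, 0.5902),
  (x̄ - mu_0)^T · [...] = (1.8)·(0.9617) + (3.6)·(0.5902) = 3.8557.

Step 5 — scale by n: T² = 5 · 3.8557 = 19.2787.

T² ≈ 19.2787


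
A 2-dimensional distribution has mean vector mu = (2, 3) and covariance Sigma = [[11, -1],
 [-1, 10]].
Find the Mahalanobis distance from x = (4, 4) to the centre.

Step 1 — centre the observation: (x - mu) = (2, 1).

Step 2 — invert Sigma. det(Sigma) = 11·10 - (-1)² = 109.
  Sigma^{-1} = (1/det) · [[d, -b], [-b, a]] = [[0.0917, 0.0092],
 [0.0092, 0.1009]].

Step 3 — form the quadratic (x - mu)^T · Sigma^{-1} · (x - mu):
  Sigma^{-1} · (x - mu) = (0.1927, 0.1193).
  (x - mu)^T · [Sigma^{-1} · (x - mu)] = (2)·(0.1927) + (1)·(0.1193) = 0.5046.

Step 4 — take square root: d = √(0.5046) ≈ 0.7103.

d(x, mu) = √(0.5046) ≈ 0.7103


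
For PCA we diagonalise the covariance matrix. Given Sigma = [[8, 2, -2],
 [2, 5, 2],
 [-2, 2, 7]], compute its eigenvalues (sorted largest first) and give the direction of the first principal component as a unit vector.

Step 1 — characteristic polynomial p(λ) = det(λI - Sigma) = λ³ - tr·λ² + c_1·λ - det, where tr = trace, c_1 = sum of the principal 2×2 minors, det = det(Sigma):
  tr = 8 + 5 + 7 = 20,
  c_1 = (8·5 - (2)²) + (8·7 - (-2)²) + (5·7 - (2)²) = 36 + 52 + 31 = 119,
  det = 8·(5·7 - (2)²) - (2)·((2)·7 - (2)·(-2)) + (-2)·((2)·(2) - 5·(-2)) = 8·(31) - (2)·(18) + (-2)·(14) = 184.
  So p(λ) = λ³ - 20λ² + 119λ - 184.
Step 2 — look for an integer root (rational root theorem: any rational root is an integer divisor of 184). Testing λ = 8:
  p(8) = 512 - 1280 + 952 - 184 = 0  ✓
  Dividing out (λ - 8): p(λ) = (λ - 8)(λ² - 12λ + 23).
Step 3 — remaining eigenvalues from the quadratic λ² - 12λ + 23 = 0:
  Δ = 12² - 4·23 = 144 - 92 = 52,  λ = (12 ± √52)/2 = (12 ± 7.2111)/2 ≈ 9.6056 or 2.3944.
  Sorted: λ_1 = 9.6056,  λ_2 = 8,  λ_3 = 2.3944  (check: sum = 20 = tr ✓).

Step 4 — unit eigenvector for λ_1 ≈ 9.6056: v spans the null space of (Sigma - λ_1 I), whose rows are
  r_1 = (-1.6056, 2, -2),  r_2 = (2, -4.6056, 2),  r_3 = (-2, 2, -2.6056).
  v is orthogonal to every row, so take v ∝ r_1 × r_2 = ((2)·(2) - (-2)·(-4.6056), (-2)·(2) - (-1.6056)·(2), (-1.6056)·(-4.6056) - (2)·(2)) ≈ (-5.2111, -0.7889, 3.3944).
  Rescale (multiply by -1 so the first nonzero entry is positive): u = (5.2111, 0.7889, -3.3944).
  ||u|| = √((5.2111)² + (0.7889)² + (-3.3944)²) = √(39.3002) ≈ 6.269,  v_1 = u/||u|| ≈ (0.8313, 0.1258, -0.5415) (||v_1|| = 1).

λ_1 = 9.6056,  λ_2 = 8,  λ_3 = 2.3944;  v_1 ≈ (0.8313, 0.1258, -0.5415)


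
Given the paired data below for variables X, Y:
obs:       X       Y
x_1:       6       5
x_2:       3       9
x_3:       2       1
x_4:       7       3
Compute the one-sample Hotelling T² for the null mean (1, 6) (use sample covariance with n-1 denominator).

Step 1 — sample mean vector:
  mean(X) = (6 + 3 + 2 + 7) / 4 = 18/4 = 4.5
  mean(Y) = (5 + 9 + 1 + 3) / 4 = 18/4 = 4.5
  x̄ = (4.5, 4.5),  deviation x̄ - mu_0 = (4.5, 4.5) - (1, 6) = (3.5, -1.5).

Step 2 — sample covariance matrix, S[i,j] = (1/(n-1)) · Σ_k (x_{k,i} - mean_i) · (x_{k,j} - mean_j), divisor n-1 = 3:
  S[X,X] = ((1.5)·(1.5) + (-1.5)·(-1.5) + (-2.5)·(-2.5) + (2.5)·(2.5)) / 3 = 17/3 = 5.6667
  S[X,Y] = ((1.5)·(0.5) + (-1.5)·(4.5) + (-2.5)·(-3.5) + (2.5)·(-1.5)) / 3 = -1/3 = -0.3333
  S[Y,Y] = ((0.5)·(0.5) + (4.5)·(4.5) + (-3.5)·(-3.5) + (-1.5)·(-1.5)) / 3 = 35/3 = 11.6667
  S = [[5.6667, -0.3333],
 [-0.3333, 11.6667]].

Step 3 — invert S. det(S) = 5.6667·11.6667 - (-0.3333)² = 66.
  S^{-1} = (1/det) · [[d, -b], [-b, a]] = [[0.1768, 0.0051],
 [0.0051, 0.0859]].

Step 4 — quadratic form (x̄ - mu_0)^T · S^{-1} · (x̄ - mu_0):
  S^{-1} · (x̄ - mu_0) = (0.6111, -0.1111),
  (x̄ - mu_0)^T · [...] = (3.5)·(0.6111) + (-1.5)·(-0.1111) = 2.3056.

Step 5 — scale by n: T² = 4 · 2.3056 = 9.2222.

T² ≈ 9.2222


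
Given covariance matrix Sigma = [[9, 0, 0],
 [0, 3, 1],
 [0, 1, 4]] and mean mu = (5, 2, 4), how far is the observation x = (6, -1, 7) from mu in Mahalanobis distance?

Step 1 — centre the observation: (x - mu) = (1, -3, 3).

Step 2 — invert Sigma (cofactor / det for 3×3, or solve directly):
  Sigma^{-1} = [[0.1111, 0, 0],
 [0, 0.3636, -0.0909],
 [0, -0.0909, 0.2727]].

Step 3 — form the quadratic (x - mu)^T · Sigma^{-1} · (x - mu):
  Sigma^{-1} · (x - mu) = (0.1111, -1.3636, 1.0909).
  (x - mu)^T · [Sigma^{-1} · (x - mu)] = (1)·(0.1111) + (-3)·(-1.3636) + (3)·(1.0909) = 7.4747.

Step 4 — take square root: d = √(7.4747) ≈ 2.734.

d(x, mu) = √(7.4747) ≈ 2.734


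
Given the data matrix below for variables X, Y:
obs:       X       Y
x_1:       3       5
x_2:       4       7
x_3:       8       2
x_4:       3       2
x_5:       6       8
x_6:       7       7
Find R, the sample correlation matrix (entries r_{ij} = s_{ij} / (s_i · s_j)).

Step 1 — column means:
  mean(X) = (3 + 4 + 8 + 3 + 6 + 7) / 6 = 31/6 = 5.1667
  mean(Y) = (5 + 7 + 2 + 2 + 8 + 7) / 6 = 31/6 = 5.1667

Step 2 — sample variances and covariances s[i,j] = (1/(n-1)) · Σ_k (x_{k,i} - mean_i) · (x_{k,j} - mean_j), with n-1 = 5:
  s[X,X] = ((-2.1667)·(-2.1667) + (-1.1667)·(-1.1667) + (2.8333)·(2.8333) + (-2.1667)·(-2.1667) + (0.8333)·(0.8333) + (1.8333)·(1.8333)) / 5 = 22.8333/5 = 4.5667
  s[X,Y] = ((-2.1667)·(-0.1667) + (-1.1667)·(1.8333) + (2.8333)·(-3.1667) + (-2.1667)·(-3.1667) + (0.8333)·(2.8333) + (1.8333)·(1.8333)) / 5 = 1.8333/5 = 0.3667
  s[Y,Y] = ((-0.1667)·(-0.1667) + (1.8333)·(1.8333) + (-3.1667)·(-3.1667) + (-3.1667)·(-3.1667) + (2.8333)·(2.8333) + (1.8333)·(1.8333)) / 5 = 34.8333/5 = 6.9667
  Sample standard deviations s_i = √(s[i,i]):
  s(X) = √(4.5667) = 2.137
  s(Y) = √(6.9667) = 2.6394

Step 3 — r_{ij} = s_{ij} / (s_i · s_j):
  r[X,X] = 1 (diagonal).
  r[X,Y] = 0.3667 / (2.137 · 2.6394) = 0.3667 / 5.6404 = 0.065
  r[Y,Y] = 1 (diagonal).

R is symmetric with unit diagonal. Assembling:

R = [[1, 0.065],
 [0.065, 1]]


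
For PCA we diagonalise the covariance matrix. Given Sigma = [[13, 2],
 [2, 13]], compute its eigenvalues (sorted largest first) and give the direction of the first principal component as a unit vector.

Step 1 — characteristic polynomial of 2×2 Sigma:
  det(Sigma - λI) = λ² - trace · λ + det = 0.
  trace = 13 + 13 = 26, det = 13·13 - (2)² = 165.
Step 2 — discriminant:
  Δ = trace² - 4·det = 676 - 660 = 16.
Step 3 — eigenvalues:
  λ = (trace ± √Δ)/2 = (26 ± 4)/2,
  λ_1 = 15,  λ_2 = 11.

Step 4 — unit eigenvector for λ_1: solve (Sigma - λ_1 I)v = 0. First row:
  (13 - 15)·v_x + (2)·v_y = 0, i.e. (-2)·v_x + (2)·v_y = 0,
  so v ∝ (b, λ_1 - a) = (2, 2) = u.
  ||u|| = √((2)² + (2)²) = √(8) ≈ 2.8284,
  v_1 = u/||u|| ≈ (0.7071, 0.7071) (||v_1|| = 1).

λ_1 = 15,  λ_2 = 11;  v_1 ≈ (0.7071, 0.7071)


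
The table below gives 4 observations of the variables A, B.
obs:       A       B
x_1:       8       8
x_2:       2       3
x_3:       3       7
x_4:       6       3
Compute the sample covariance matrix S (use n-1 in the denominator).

Step 1 — column means:
  mean(A) = (8 + 2 + 3 + 6) / 4 = 19/4 = 4.75
  mean(B) = (8 + 3 + 7 + 3) / 4 = 21/4 = 5.25

Step 2 — sample covariance S[i,j] = (1/(n-1)) · Σ_k (x_{k,i} - mean_i) · (x_{k,j} - mean_j), with n-1 = 3.
  S[A,A] = ((3.25)·(3.25) + (-2.75)·(-2.75) + (-1.75)·(-1.75) + (1.25)·(1.25)) / 3 = 22.75/3 = 7.5833
  S[A,B] = ((3.25)·(2.75) + (-2.75)·(-2.25) + (-1.75)·(1.75) + (1.25)·(-2.25)) / 3 = 9.25/3 = 3.0833
  S[B,B] = ((2.75)·(2.75) + (-2.25)·(-2.25) + (1.75)·(1.75) + (-2.25)·(-2.25)) / 3 = 20.75/3 = 6.9167

S is symmetric (S[j,i] = S[i,j]). Assembling:

S = [[7.5833, 3.0833],
 [3.0833, 6.9167]]


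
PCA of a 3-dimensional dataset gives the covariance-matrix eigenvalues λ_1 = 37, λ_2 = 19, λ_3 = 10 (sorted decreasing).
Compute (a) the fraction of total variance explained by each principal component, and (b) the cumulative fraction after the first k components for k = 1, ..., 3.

Step 1 — total variance = trace(Sigma) = Σ λ_i = 37 + 19 + 10 = 66.

Step 2 — fraction explained by component i = λ_i / Σ λ:
  PC1: 37/66 = 0.5606
  PC2: 19/66 = 0.2879
  PC3: 10/66 = 0.1515

Step 3 — cumulative fraction after k components = (λ_1 + ... + λ_k) / Σ λ:
  k = 1: 37/66 = 0.5606
  k = 2: (37 + 19)/66 = 56/66 = 0.8485
  k = 3: (37 + 19 + 10)/66 = 66/66 = 1

Summary (fraction, with percent):

explained: PC1 0.5606 (56.06%), PC2 0.2879 (28.79%), PC3 0.1515 (15.15%);  cumulative: 0.5606, 0.8485, 1


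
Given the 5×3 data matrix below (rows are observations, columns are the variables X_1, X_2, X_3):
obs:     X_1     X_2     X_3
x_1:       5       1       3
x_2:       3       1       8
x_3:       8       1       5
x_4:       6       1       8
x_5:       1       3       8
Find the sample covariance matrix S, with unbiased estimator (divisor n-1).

Step 1 — column means:
  mean(X_1) = (5 + 3 + 8 + 6 + 1) / 5 = 23/5 = 4.6
  mean(X_2) = (1 + 1 + 1 + 1 + 3) / 5 = 7/5 = 1.4
  mean(X_3) = (3 + 8 + 5 + 8 + 8) / 5 = 32/5 = 6.4

Step 2 — sample covariance S[i,j] = (1/(n-1)) · Σ_k (x_{k,i} - mean_i) · (x_{k,j} - mean_j), with n-1 = 4.
  S[X_1,X_1] = ((0.4)·(0.4) + (-1.6)·(-1.6) + (3.4)·(3.4) + (1.4)·(1.4) + (-3.6)·(-3.6)) / 4 = 29.2/4 = 7.3
  S[X_1,X_2] = ((0.4)·(-0.4) + (-1.6)·(-0.4) + (3.4)·(-0.4) + (1.4)·(-0.4) + (-3.6)·(1.6)) / 4 = -7.2/4 = -1.8
  S[X_1,X_3] = ((0.4)·(-3.4) + (-1.6)·(1.6) + (3.4)·(-1.4) + (1.4)·(1.6) + (-3.6)·(1.6)) / 4 = -12.2/4 = -3.05
  S[X_2,X_2] = ((-0.4)·(-0.4) + (-0.4)·(-0.4) + (-0.4)·(-0.4) + (-0.4)·(-0.4) + (1.6)·(1.6)) / 4 = 3.2/4 = 0.8
  S[X_2,X_3] = ((-0.4)·(-3.4) + (-0.4)·(1.6) + (-0.4)·(-1.4) + (-0.4)·(1.6) + (1.6)·(1.6)) / 4 = 3.2/4 = 0.8
  S[X_3,X_3] = ((-3.4)·(-3.4) + (1.6)·(1.6) + (-1.4)·(-1.4) + (1.6)·(1.6) + (1.6)·(1.6)) / 4 = 21.2/4 = 5.3

S is symmetric (S[j,i] = S[i,j]). Assembling:

S = [[7.3, -1.8, -3.05],
 [-1.8, 0.8, 0.8],
 [-3.05, 0.8, 5.3]]


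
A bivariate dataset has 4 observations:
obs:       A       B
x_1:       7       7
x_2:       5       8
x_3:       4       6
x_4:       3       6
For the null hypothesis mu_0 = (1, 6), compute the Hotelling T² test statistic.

Step 1 — sample mean vector:
  mean(A) = (7 + 5 + 4 + 3) / 4 = 19/4 = 4.75
  mean(B) = (7 + 8 + 6 + 6) / 4 = 27/4 = 6.75
  x̄ = (4.75, 6.75),  deviation x̄ - mu_0 = (4.75, 6.75) - (1, 6) = (3.75, 0.75).

Step 2 — sample covariance matrix, S[i,j] = (1/(n-1)) · Σ_k (x_{k,i} - mean_i) · (x_{k,j} - mean_j), divisor n-1 = 3:
  S[A,A] = ((2.25)·(2.25) + (0.25)·(0.25) + (-0.75)·(-0.75) + (-1.75)·(-1.75)) / 3 = 8.75/3 = 2.9167
  S[A,B] = ((2.25)·(0.25) + (0.25)·(1.25) + (-0.75)·(-0.75) + (-1.75)·(-0.75)) / 3 = 2.75/3 = 0.9167
  S[B,B] = ((0.25)·(0.25) + (1.25)·(1.25) + (-0.75)·(-0.75) + (-0.75)·(-0.75)) / 3 = 2.75/3 = 0.9167
  S = [[2.9167, 0.9167],
 [0.9167, 0.9167]].

Step 3 — invert S. det(S) = 2.9167·0.9167 - (0.9167)² = 1.8333.
  S^{-1} = (1/det) · [[d, -b], [-b, a]] = [[0.5, -0.5],
 [-0.5, 1.5909]].

Step 4 — quadratic form (x̄ - mu_0)^T · S^{-1} · (x̄ - mu_0):
  S^{-1} · (x̄ - mu_0) = (1.5, -0.6818),
  (x̄ - mu_0)^T · [...] = (3.75)·(1.5) + (0.75)·(-0.6818) = 5.1136.

Step 5 — scale by n: T² = 4 · 5.1136 = 20.4545.

T² ≈ 20.4545


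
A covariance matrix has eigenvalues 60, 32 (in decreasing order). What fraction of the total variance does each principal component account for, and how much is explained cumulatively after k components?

Step 1 — total variance = trace(Sigma) = Σ λ_i = 60 + 32 = 92.

Step 2 — fraction explained by component i = λ_i / Σ λ:
  PC1: 60/92 = 0.6522
  PC2: 32/92 = 0.3478

Step 3 — cumulative fraction after k components = (λ_1 + ... + λ_k) / Σ λ:
  k = 1: 60/92 = 0.6522
  k = 2: (60 + 32)/92 = 92/92 = 1

Summary (fraction, with percent):

explained: PC1 0.6522 (65.22%), PC2 0.3478 (34.78%);  cumulative: 0.6522, 1


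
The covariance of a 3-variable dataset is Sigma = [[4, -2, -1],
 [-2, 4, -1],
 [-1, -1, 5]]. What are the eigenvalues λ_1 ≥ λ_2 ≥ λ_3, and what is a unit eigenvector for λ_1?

Step 1 — characteristic polynomial p(λ) = det(λI - Sigma) = λ³ - tr·λ² + c_1·λ - det, where tr = trace, c_1 = sum of the principal 2×2 minors, det = det(Sigma):
  tr = 4 + 4 + 5 = 13,
  c_1 = (4·4 - (-2)²) + (4·5 - (-1)²) + (4·5 - (-1)²) = 12 + 19 + 19 = 50,
  det = 4·(4·5 - (-1)²) - (-2)·((-2)·5 - (-1)·(-1)) + (-1)·((-2)·(-1) - 4·(-1)) = 4·(19) - (-2)·(-11) + (-1)·(6) = 48.
  So p(λ) = λ³ - 13λ² + 50λ - 48.
Step 2 — look for an integer root (rational root theorem: any rational root is an integer divisor of 48). Testing λ = 6:
  p(6) = 216 - 468 + 300 - 48 = 0  ✓
  Dividing out (λ - 6): p(λ) = (λ - 6)(λ² - 7λ + 8).
Step 3 — remaining eigenvalues from the quadratic λ² - 7λ + 8 = 0:
  Δ = 7² - 4·8 = 49 - 32 = 17,  λ = (7 ± √17)/2 = (7 ± 4.1231)/2 ≈ 5.5616 or 1.4384.
  Sorted: λ_1 = 6,  λ_2 = 5.5616,  λ_3 = 1.4384  (check: sum = 13 = tr ✓).

Step 4 — unit eigenvector for λ_1 = 6: v spans the null space of (Sigma - λ_1 I), whose rows are
  r_1 = (-2, -2, -1),  r_2 = (-2, -2, -1),  r_3 = (-1, -1, -1).
  v is orthogonal to every row, so take v ∝ r_1 × r_3 = ((-2)·(-1) - (-1)·(-1), (-1)·(-1) - (-2)·(-1), (-2)·(-1) - (-2)·(-1)) = (1, -1, 0).
  Let u = (1, -1, 0).
  ||u|| = √((1)² + (-1)² + (0)²) = √(2) ≈ 1.4142,  v_1 = u/||u|| ≈ (0.7071, -0.7071, 0) (||v_1|| = 1).

λ_1 = 6,  λ_2 = 5.5616,  λ_3 = 1.4384;  v_1 ≈ (0.7071, -0.7071, 0)


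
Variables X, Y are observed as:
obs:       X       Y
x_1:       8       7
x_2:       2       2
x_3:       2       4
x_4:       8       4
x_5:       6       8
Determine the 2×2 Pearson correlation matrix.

Step 1 — column means:
  mean(X) = (8 + 2 + 2 + 8 + 6) / 5 = 26/5 = 5.2
  mean(Y) = (7 + 2 + 4 + 4 + 8) / 5 = 25/5 = 5

Step 2 — sample variances and covariances s[i,j] = (1/(n-1)) · Σ_k (x_{k,i} - mean_i) · (x_{k,j} - mean_j), with n-1 = 4:
  s[X,X] = ((2.8)·(2.8) + (-3.2)·(-3.2) + (-3.2)·(-3.2) + (2.8)·(2.8) + (0.8)·(0.8)) / 4 = 36.8/4 = 9.2
  s[X,Y] = ((2.8)·(2) + (-3.2)·(-3) + (-3.2)·(-1) + (2.8)·(-1) + (0.8)·(3)) / 4 = 18/4 = 4.5
  s[Y,Y] = ((2)·(2) + (-3)·(-3) + (-1)·(-1) + (-1)·(-1) + (3)·(3)) / 4 = 24/4 = 6
  Sample standard deviations s_i = √(s[i,i]):
  s(X) = √(9.2) = 3.0332
  s(Y) = √(6) = 2.4495

Step 3 — r_{ij} = s_{ij} / (s_i · s_j):
  r[X,X] = 1 (diagonal).
  r[X,Y] = 4.5 / (3.0332 · 2.4495) = 4.5 / 7.4297 = 0.6057
  r[Y,Y] = 1 (diagonal).

R is symmetric with unit diagonal. Assembling:

R = [[1, 0.6057],
 [0.6057, 1]]


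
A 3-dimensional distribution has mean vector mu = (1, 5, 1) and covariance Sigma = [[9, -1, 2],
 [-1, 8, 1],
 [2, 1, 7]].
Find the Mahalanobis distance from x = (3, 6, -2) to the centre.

Step 1 — centre the observation: (x - mu) = (2, 1, -3).

Step 2 — invert Sigma (cofactor / det for 3×3, or solve directly):
  Sigma^{-1} = [[0.1217, 0.0199, -0.0376],
 [0.0199, 0.1305, -0.0243],
 [-0.0376, -0.0243, 0.1571]].

Step 3 — form the quadratic (x - mu)^T · Sigma^{-1} · (x - mu):
  Sigma^{-1} · (x - mu) = (0.3761, 0.2434, -0.5708).
  (x - mu)^T · [Sigma^{-1} · (x - mu)] = (2)·(0.3761) + (1)·(0.2434) + (-3)·(-0.5708) = 2.708.

Step 4 — take square root: d = √(2.708) ≈ 1.6456.

d(x, mu) = √(2.708) ≈ 1.6456


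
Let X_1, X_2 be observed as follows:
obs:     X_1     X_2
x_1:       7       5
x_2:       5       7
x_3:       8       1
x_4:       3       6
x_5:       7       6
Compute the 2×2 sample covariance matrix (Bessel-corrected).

Step 1 — column means:
  mean(X_1) = (7 + 5 + 8 + 3 + 7) / 5 = 30/5 = 6
  mean(X_2) = (5 + 7 + 1 + 6 + 6) / 5 = 25/5 = 5

Step 2 — sample covariance S[i,j] = (1/(n-1)) · Σ_k (x_{k,i} - mean_i) · (x_{k,j} - mean_j), with n-1 = 4.
  S[X_1,X_1] = ((1)·(1) + (-1)·(-1) + (2)·(2) + (-3)·(-3) + (1)·(1)) / 4 = 16/4 = 4
  S[X_1,X_2] = ((1)·(0) + (-1)·(2) + (2)·(-4) + (-3)·(1) + (1)·(1)) / 4 = -12/4 = -3
  S[X_2,X_2] = ((0)·(0) + (2)·(2) + (-4)·(-4) + (1)·(1) + (1)·(1)) / 4 = 22/4 = 5.5

S is symmetric (S[j,i] = S[i,j]). Assembling:

S = [[4, -3],
 [-3, 5.5]]


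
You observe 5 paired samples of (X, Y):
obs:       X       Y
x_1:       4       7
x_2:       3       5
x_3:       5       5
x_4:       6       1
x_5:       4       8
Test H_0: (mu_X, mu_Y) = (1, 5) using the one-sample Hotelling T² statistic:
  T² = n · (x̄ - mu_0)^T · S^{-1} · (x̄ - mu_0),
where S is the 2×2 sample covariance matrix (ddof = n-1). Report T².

Step 1 — sample mean vector:
  mean(X) = (4 + 3 + 5 + 6 + 4) / 5 = 22/5 = 4.4
  mean(Y) = (7 + 5 + 5 + 1 + 8) / 5 = 26/5 = 5.2
  x̄ = (4.4, 5.2),  deviation x̄ - mu_0 = (4.4, 5.2) - (1, 5) = (3.4, 0.2).

Step 2 — sample covariance matrix, S[i,j] = (1/(n-1)) · Σ_k (x_{k,i} - mean_i) · (x_{k,j} - mean_j), divisor n-1 = 4:
  S[X,X] = ((-0.4)·(-0.4) + (-1.4)·(-1.4) + (0.6)·(0.6) + (1.6)·(1.6) + (-0.4)·(-0.4)) / 4 = 5.2/4 = 1.3
  S[X,Y] = ((-0.4)·(1.8) + (-1.4)·(-0.2) + (0.6)·(-0.2) + (1.6)·(-4.2) + (-0.4)·(2.8)) / 4 = -8.4/4 = -2.1
  S[Y,Y] = ((1.8)·(1.8) + (-0.2)·(-0.2) + (-0.2)·(-0.2) + (-4.2)·(-4.2) + (2.8)·(2.8)) / 4 = 28.8/4 = 7.2
  S = [[1.3, -2.1],
 [-2.1, 7.2]].

Step 3 — invert S. det(S) = 1.3·7.2 - (-2.1)² = 4.95.
  S^{-1} = (1/det) · [[d, -b], [-b, a]] = [[1.4545, 0.4242],
 [0.4242, 0.2626]].

Step 4 — quadratic form (x̄ - mu_0)^T · S^{-1} · (x̄ - mu_0):
  S^{-1} · (x̄ - mu_0) = (5.0303, 1.4949),
  (x̄ - mu_0)^T · [...] = (3.4)·(5.0303) + (0.2)·(1.4949) = 17.402.

Step 5 — scale by n: T² = 5 · 17.402 = 87.0101.

T² ≈ 87.0101


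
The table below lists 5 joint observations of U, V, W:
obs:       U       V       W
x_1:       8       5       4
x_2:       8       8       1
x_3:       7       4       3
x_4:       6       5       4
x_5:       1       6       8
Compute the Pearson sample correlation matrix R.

Step 1 — column means:
  mean(U) = (8 + 8 + 7 + 6 + 1) / 5 = 30/5 = 6
  mean(V) = (5 + 8 + 4 + 5 + 6) / 5 = 28/5 = 5.6
  mean(W) = (4 + 1 + 3 + 4 + 8) / 5 = 20/5 = 4

Step 2 — sample variances and covariances s[i,j] = (1/(n-1)) · Σ_k (x_{k,i} - mean_i) · (x_{k,j} - mean_j), with n-1 = 4:
  s[U,U] = ((2)·(2) + (2)·(2) + (1)·(1) + (0)·(0) + (-5)·(-5)) / 4 = 34/4 = 8.5
  s[U,V] = ((2)·(-0.6) + (2)·(2.4) + (1)·(-1.6) + (0)·(-0.6) + (-5)·(0.4)) / 4 = 0/4 = 0
  s[U,W] = ((2)·(0) + (2)·(-3) + (1)·(-1) + (0)·(0) + (-5)·(4)) / 4 = -27/4 = -6.75
  s[V,V] = ((-0.6)·(-0.6) + (2.4)·(2.4) + (-1.6)·(-1.6) + (-0.6)·(-0.6) + (0.4)·(0.4)) / 4 = 9.2/4 = 2.3
  s[V,W] = ((-0.6)·(0) + (2.4)·(-3) + (-1.6)·(-1) + (-0.6)·(0) + (0.4)·(4)) / 4 = -4/4 = -1
  s[W,W] = ((0)·(0) + (-3)·(-3) + (-1)·(-1) + (0)·(0) + (4)·(4)) / 4 = 26/4 = 6.5
  Sample standard deviations s_i = √(s[i,i]):
  s(U) = √(8.5) = 2.9155
  s(V) = √(2.3) = 1.5166
  s(W) = √(6.5) = 2.5495

Step 3 — r_{ij} = s_{ij} / (s_i · s_j):
  r[U,U] = 1 (diagonal).
  r[U,V] = 0 / (2.9155 · 1.5166) = 0 / 4.4215 = 0
  r[U,W] = -6.75 / (2.9155 · 2.5495) = -6.75 / 7.433 = -0.9081
  r[V,V] = 1 (diagonal).
  r[V,W] = -1 / (1.5166 · 2.5495) = -1 / 3.8665 = -0.2586
  r[W,W] = 1 (diagonal).

R is symmetric with unit diagonal. Assembling:

R = [[1, 0, -0.9081],
 [0, 1, -0.2586],
 [-0.9081, -0.2586, 1]]


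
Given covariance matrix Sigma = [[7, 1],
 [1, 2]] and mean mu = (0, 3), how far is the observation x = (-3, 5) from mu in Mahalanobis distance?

Step 1 — centre the observation: (x - mu) = (-3, 2).

Step 2 — invert Sigma. det(Sigma) = 7·2 - (1)² = 13.
  Sigma^{-1} = (1/det) · [[d, -b], [-b, a]] = [[0.1538, -0.0769],
 [-0.0769, 0.5385]].

Step 3 — form the quadratic (x - mu)^T · Sigma^{-1} · (x - mu):
  Sigma^{-1} · (x - mu) = (-0.6154, 1.3077).
  (x - mu)^T · [Sigma^{-1} · (x - mu)] = (-3)·(-0.6154) + (2)·(1.3077) = 4.4615.

Step 4 — take square root: d = √(4.4615) ≈ 2.1122.

d(x, mu) = √(4.4615) ≈ 2.1122


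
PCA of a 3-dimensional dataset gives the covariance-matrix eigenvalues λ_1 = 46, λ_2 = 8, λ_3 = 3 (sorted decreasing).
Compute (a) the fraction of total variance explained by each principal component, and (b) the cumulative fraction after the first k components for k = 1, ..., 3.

Step 1 — total variance = trace(Sigma) = Σ λ_i = 46 + 8 + 3 = 57.

Step 2 — fraction explained by component i = λ_i / Σ λ:
  PC1: 46/57 = 0.807
  PC2: 8/57 = 0.1404
  PC3: 3/57 = 0.0526

Step 3 — cumulative fraction after k components = (λ_1 + ... + λ_k) / Σ λ:
  k = 1: 46/57 = 0.807
  k = 2: (46 + 8)/57 = 54/57 = 0.9474
  k = 3: (46 + 8 + 3)/57 = 57/57 = 1

Summary (fraction, with percent):

explained: PC1 0.807 (80.7%), PC2 0.1404 (14.04%), PC3 0.0526 (5.26%);  cumulative: 0.807, 0.9474, 1


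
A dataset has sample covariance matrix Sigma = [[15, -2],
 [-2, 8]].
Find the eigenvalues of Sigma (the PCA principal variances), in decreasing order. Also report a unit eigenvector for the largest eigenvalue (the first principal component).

Step 1 — characteristic polynomial of 2×2 Sigma:
  det(Sigma - λI) = λ² - trace · λ + det = 0.
  trace = 15 + 8 = 23, det = 15·8 - (-2)² = 116.
Step 2 — discriminant:
  Δ = trace² - 4·det = 529 - 464 = 65.
Step 3 — eigenvalues:
  λ = (trace ± √Δ)/2 = (23 ± 8.0623)/2,
  λ_1 = 15.5311,  λ_2 = 7.4689.

Step 4 — unit eigenvector for λ_1: solve (Sigma - λ_1 I)v = 0. First row:
  (15 - 15.5311)·v_x + (-2)·v_y = 0, i.e. (-0.5311)·v_x + (-2)·v_y = 0,
  so v ∝ (b, λ_1 - a) = (-2, 0.5311); multiply by -1 so the first entry is positive: u = (2, -0.5311).
  ||u|| = √((2)² + (-0.5311)²) = √(4.2821) ≈ 2.0693,
  v_1 = u/||u|| ≈ (0.9665, -0.2567) (||v_1|| = 1).

λ_1 = 15.5311,  λ_2 = 7.4689;  v_1 ≈ (0.9665, -0.2567)


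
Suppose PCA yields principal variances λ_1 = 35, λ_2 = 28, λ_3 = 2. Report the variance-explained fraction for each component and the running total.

Step 1 — total variance = trace(Sigma) = Σ λ_i = 35 + 28 + 2 = 65.

Step 2 — fraction explained by component i = λ_i / Σ λ:
  PC1: 35/65 = 0.5385
  PC2: 28/65 = 0.4308
  PC3: 2/65 = 0.0308

Step 3 — cumulative fraction after k components = (λ_1 + ... + λ_k) / Σ λ:
  k = 1: 35/65 = 0.5385
  k = 2: (35 + 28)/65 = 63/65 = 0.9692
  k = 3: (35 + 28 + 2)/65 = 65/65 = 1

Summary (fraction, with percent):

explained: PC1 0.5385 (53.85%), PC2 0.4308 (43.08%), PC3 0.0308 (3.08%);  cumulative: 0.5385, 0.9692, 1


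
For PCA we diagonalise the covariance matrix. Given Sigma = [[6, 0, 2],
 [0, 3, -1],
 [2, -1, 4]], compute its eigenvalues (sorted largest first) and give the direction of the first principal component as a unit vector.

Step 1 — characteristic polynomial p(λ) = det(λI - Sigma) = λ³ - tr·λ² + c_1·λ - det, where tr = trace, c_1 = sum of the principal 2×2 minors, det = det(Sigma):
  tr = 6 + 3 + 4 = 13,
  c_1 = (6·3 - (0)²) + (6·4 - (2)²) + (3·4 - (-1)²) = 18 + 20 + 11 = 49,
  det = 6·(3·4 - (-1)²) - (0)·((0)·4 - (-1)·(2)) + (2)·((0)·(-1) - 3·(2)) = 6·(11) - (0)·(2) + (2)·(-6) = 54.
  So p(λ) = λ³ - 13λ² + 49λ - 54.
Step 2 — look for an integer root (rational root theorem: any rational root is an integer divisor of 54). Testing λ = 2:
  p(2) = 8 - 52 + 98 - 54 = 0  ✓
  Dividing out (λ - 2): p(λ) = (λ - 2)(λ² - 11λ + 27).
Step 3 — remaining eigenvalues from the quadratic λ² - 11λ + 27 = 0:
  Δ = 11² - 4·27 = 121 - 108 = 13,  λ = (11 ± √13)/2 = (11 ± 3.6056)/2 ≈ 7.3028 or 3.6972.
  Sorted: λ_1 = 7.3028,  λ_2 = 3.6972,  λ_3 = 2  (check: sum = 13 = tr ✓).

Step 4 — unit eigenvector for λ_1 ≈ 7.3028: v spans the null space of (Sigma - λ_1 I), whose rows are
  r_1 = (-1.3028, 0, 2),  r_2 = (0, -4.3028, -1),  r_3 = (2, -1, -3.3028).
  v is orthogonal to every row, so take v ∝ r_1 × r_2 = ((0)·(-1) - (2)·(-4.3028), (2)·(0) - (-1.3028)·(-1), (-1.3028)·(-4.3028) - (0)·(0)) ≈ (8.6056, -1.3028, 5.6056).
  Let u = (8.6056, -1.3028, 5.6056).
  ||u|| = √((8.6056)² + (-1.3028)² + (5.6056)²) = √(107.1749) ≈ 10.3525,  v_1 = u/||u|| ≈ (0.8313, -0.1258, 0.5415) (||v_1|| = 1).

λ_1 = 7.3028,  λ_2 = 3.6972,  λ_3 = 2;  v_1 ≈ (0.8313, -0.1258, 0.5415)


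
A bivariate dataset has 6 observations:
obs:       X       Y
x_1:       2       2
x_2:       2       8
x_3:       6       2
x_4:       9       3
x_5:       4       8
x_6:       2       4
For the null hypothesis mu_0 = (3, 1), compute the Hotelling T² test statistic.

Step 1 — sample mean vector:
  mean(X) = (2 + 2 + 6 + 9 + 4 + 2) / 6 = 25/6 = 4.1667
  mean(Y) = (2 + 8 + 2 + 3 + 8 + 4) / 6 = 27/6 = 4.5
  x̄ = (4.1667, 4.5),  deviation x̄ - mu_0 = (4.1667, 4.5) - (3, 1) = (1.1667, 3.5).

Step 2 — sample covariance matrix, S[i,j] = (1/(n-1)) · Σ_k (x_{k,i} - mean_i) · (x_{k,j} - mean_j), divisor n-1 = 5:
  S[X,X] = ((-2.1667)·(-2.1667) + (-2.1667)·(-2.1667) + (1.8333)·(1.8333) + (4.8333)·(4.8333) + (-0.1667)·(-0.1667) + (-2.1667)·(-2.1667)) / 5 = 40.8333/5 = 8.1667
  S[X,Y] = ((-2.1667)·(-2.5) + (-2.1667)·(3.5) + (1.8333)·(-2.5) + (4.8333)·(-1.5) + (-0.1667)·(3.5) + (-2.1667)·(-0.5)) / 5 = -13.5/5 = -2.7
  S[Y,Y] = ((-2.5)·(-2.5) + (3.5)·(3.5) + (-2.5)·(-2.5) + (-1.5)·(-1.5) + (3.5)·(3.5) + (-0.5)·(-0.5)) / 5 = 39.5/5 = 7.9
  S = [[8.1667, -2.7],
 [-2.7, 7.9]].

Step 3 — invert S. det(S) = 8.1667·7.9 - (-2.7)² = 57.2267.
  S^{-1} = (1/det) · [[d, -b], [-b, a]] = [[0.138, 0.0472],
 [0.0472, 0.1427]].

Step 4 — quadratic form (x̄ - mu_0)^T · S^{-1} · (x̄ - mu_0):
  S^{-1} · (x̄ - mu_0) = (0.3262, 0.5545),
  (x̄ - mu_0)^T · [...] = (1.1667)·(0.3262) + (3.5)·(0.5545) = 2.3214.

Step 5 — scale by n: T² = 6 · 2.3214 = 13.9282.

T² ≈ 13.9282


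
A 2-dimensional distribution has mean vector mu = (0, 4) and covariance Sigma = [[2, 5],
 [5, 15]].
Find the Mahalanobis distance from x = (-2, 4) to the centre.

Step 1 — centre the observation: (x - mu) = (-2, 0).

Step 2 — invert Sigma. det(Sigma) = 2·15 - (5)² = 5.
  Sigma^{-1} = (1/det) · [[d, -b], [-b, a]] = [[3, -1],
 [-1, 0.4]].

Step 3 — form the quadratic (x - mu)^T · Sigma^{-1} · (x - mu):
  Sigma^{-1} · (x - mu) = (-6, 2).
  (x - mu)^T · [Sigma^{-1} · (x - mu)] = (-2)·(-6) + (0)·(2) = 12.

Step 4 — take square root: d = √(12) ≈ 3.4641.

d(x, mu) = √(12) ≈ 3.4641


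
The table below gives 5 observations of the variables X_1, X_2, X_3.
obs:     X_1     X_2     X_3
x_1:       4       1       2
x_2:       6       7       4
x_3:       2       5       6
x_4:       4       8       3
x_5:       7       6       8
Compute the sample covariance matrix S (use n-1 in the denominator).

Step 1 — column means:
  mean(X_1) = (4 + 6 + 2 + 4 + 7) / 5 = 23/5 = 4.6
  mean(X_2) = (1 + 7 + 5 + 8 + 6) / 5 = 27/5 = 5.4
  mean(X_3) = (2 + 4 + 6 + 3 + 8) / 5 = 23/5 = 4.6

Step 2 — sample covariance S[i,j] = (1/(n-1)) · Σ_k (x_{k,i} - mean_i) · (x_{k,j} - mean_j), with n-1 = 4.
  S[X_1,X_1] = ((-0.6)·(-0.6) + (1.4)·(1.4) + (-2.6)·(-2.6) + (-0.6)·(-0.6) + (2.4)·(2.4)) / 4 = 15.2/4 = 3.8
  S[X_1,X_2] = ((-0.6)·(-4.4) + (1.4)·(1.6) + (-2.6)·(-0.4) + (-0.6)·(2.6) + (2.4)·(0.6)) / 4 = 5.8/4 = 1.45
  S[X_1,X_3] = ((-0.6)·(-2.6) + (1.4)·(-0.6) + (-2.6)·(1.4) + (-0.6)·(-1.6) + (2.4)·(3.4)) / 4 = 6.2/4 = 1.55
  S[X_2,X_2] = ((-4.4)·(-4.4) + (1.6)·(1.6) + (-0.4)·(-0.4) + (2.6)·(2.6) + (0.6)·(0.6)) / 4 = 29.2/4 = 7.3
  S[X_2,X_3] = ((-4.4)·(-2.6) + (1.6)·(-0.6) + (-0.4)·(1.4) + (2.6)·(-1.6) + (0.6)·(3.4)) / 4 = 7.8/4 = 1.95
  S[X_3,X_3] = ((-2.6)·(-2.6) + (-0.6)·(-0.6) + (1.4)·(1.4) + (-1.6)·(-1.6) + (3.4)·(3.4)) / 4 = 23.2/4 = 5.8

S is symmetric (S[j,i] = S[i,j]). Assembling:

S = [[3.8, 1.45, 1.55],
 [1.45, 7.3, 1.95],
 [1.55, 1.95, 5.8]]


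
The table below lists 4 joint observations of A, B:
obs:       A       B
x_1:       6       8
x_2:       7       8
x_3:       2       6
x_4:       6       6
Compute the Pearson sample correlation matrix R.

Step 1 — column means:
  mean(A) = (6 + 7 + 2 + 6) / 4 = 21/4 = 5.25
  mean(B) = (8 + 8 + 6 + 6) / 4 = 28/4 = 7

Step 2 — sample variances and covariances s[i,j] = (1/(n-1)) · Σ_k (x_{k,i} - mean_i) · (x_{k,j} - mean_j), with n-1 = 3:
  s[A,A] = ((0.75)·(0.75) + (1.75)·(1.75) + (-3.25)·(-3.25) + (0.75)·(0.75)) / 3 = 14.75/3 = 4.9167
  s[A,B] = ((0.75)·(1) + (1.75)·(1) + (-3.25)·(-1) + (0.75)·(-1)) / 3 = 5/3 = 1.6667
  s[B,B] = ((1)·(1) + (1)·(1) + (-1)·(-1) + (-1)·(-1)) / 3 = 4/3 = 1.3333
  Sample standard deviations s_i = √(s[i,i]):
  s(A) = √(4.9167) = 2.2174
  s(B) = √(1.3333) = 1.1547

Step 3 — r_{ij} = s_{ij} / (s_i · s_j):
  r[A,A] = 1 (diagonal).
  r[A,B] = 1.6667 / (2.2174 · 1.1547) = 1.6667 / 2.5604 = 0.6509
  r[B,B] = 1 (diagonal).

R is symmetric with unit diagonal. Assembling:

R = [[1, 0.6509],
 [0.6509, 1]]


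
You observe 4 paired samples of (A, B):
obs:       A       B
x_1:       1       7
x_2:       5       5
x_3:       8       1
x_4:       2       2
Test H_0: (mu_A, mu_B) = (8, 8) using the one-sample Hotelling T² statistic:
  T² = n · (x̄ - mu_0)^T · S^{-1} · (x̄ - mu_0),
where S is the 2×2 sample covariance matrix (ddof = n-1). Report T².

Step 1 — sample mean vector:
  mean(A) = (1 + 5 + 8 + 2) / 4 = 16/4 = 4
  mean(B) = (7 + 5 + 1 + 2) / 4 = 15/4 = 3.75
  x̄ = (4, 3.75),  deviation x̄ - mu_0 = (4, 3.75) - (8, 8) = (-4, -4.25).

Step 2 — sample covariance matrix, S[i,j] = (1/(n-1)) · Σ_k (x_{k,i} - mean_i) · (x_{k,j} - mean_j), divisor n-1 = 3:
  S[A,A] = ((-3)·(-3) + (1)·(1) + (4)·(4) + (-2)·(-2)) / 3 = 30/3 = 10
  S[A,B] = ((-3)·(3.25) + (1)·(1.25) + (4)·(-2.75) + (-2)·(-1.75)) / 3 = -16/3 = -5.3333
  S[B,B] = ((3.25)·(3.25) + (1.25)·(1.25) + (-2.75)·(-2.75) + (-1.75)·(-1.75)) / 3 = 22.75/3 = 7.5833
  S = [[10, -5.3333],
 [-5.3333, 7.5833]].

Step 3 — invert S. det(S) = 10·7.5833 - (-5.3333)² = 47.3889.
  S^{-1} = (1/det) · [[d, -b], [-b, a]] = [[0.16, 0.1125],
 [0.1125, 0.211]].

Step 4 — quadratic form (x̄ - mu_0)^T · S^{-1} · (x̄ - mu_0):
  S^{-1} · (x̄ - mu_0) = (-1.1184, -1.347),
  (x̄ - mu_0)^T · [...] = (-4)·(-1.1184) + (-4.25)·(-1.347) = 10.1984.

Step 5 — scale by n: T² = 4 · 10.1984 = 40.7937.

T² ≈ 40.7937


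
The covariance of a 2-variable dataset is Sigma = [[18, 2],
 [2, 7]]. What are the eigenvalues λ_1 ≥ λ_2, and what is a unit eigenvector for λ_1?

Step 1 — characteristic polynomial of 2×2 Sigma:
  det(Sigma - λI) = λ² - trace · λ + det = 0.
  trace = 18 + 7 = 25, det = 18·7 - (2)² = 122.
Step 2 — discriminant:
  Δ = trace² - 4·det = 625 - 488 = 137.
Step 3 — eigenvalues:
  λ = (trace ± √Δ)/2 = (25 ± 11.7047)/2,
  λ_1 = 18.3523,  λ_2 = 6.6477.

Step 4 — unit eigenvector for λ_1: solve (Sigma - λ_1 I)v = 0. First row:
  (18 - 18.3523)·v_x + (2)·v_y = 0, i.e. (-0.3523)·v_x + (2)·v_y = 0,
  so v ∝ (b, λ_1 - a) = (2, 0.3523) = u.
  ||u|| = √((2)² + (0.3523)²) = √(4.1242) ≈ 2.0308,
  v_1 = u/||u|| ≈ (0.9848, 0.1735) (||v_1|| = 1).

λ_1 = 18.3523,  λ_2 = 6.6477;  v_1 ≈ (0.9848, 0.1735)


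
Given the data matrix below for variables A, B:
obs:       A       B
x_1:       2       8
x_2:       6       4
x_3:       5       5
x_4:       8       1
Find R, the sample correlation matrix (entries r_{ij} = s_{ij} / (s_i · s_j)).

Step 1 — column means:
  mean(A) = (2 + 6 + 5 + 8) / 4 = 21/4 = 5.25
  mean(B) = (8 + 4 + 5 + 1) / 4 = 18/4 = 4.5

Step 2 — sample variances and covariances s[i,j] = (1/(n-1)) · Σ_k (x_{k,i} - mean_i) · (x_{k,j} - mean_j), with n-1 = 3:
  s[A,A] = ((-3.25)·(-3.25) + (0.75)·(0.75) + (-0.25)·(-0.25) + (2.75)·(2.75)) / 3 = 18.75/3 = 6.25
  s[A,B] = ((-3.25)·(3.5) + (0.75)·(-0.5) + (-0.25)·(0.5) + (2.75)·(-3.5)) / 3 = -21.5/3 = -7.1667
  s[B,B] = ((3.5)·(3.5) + (-0.5)·(-0.5) + (0.5)·(0.5) + (-3.5)·(-3.5)) / 3 = 25/3 = 8.3333
  Sample standard deviations s_i = √(s[i,i]):
  s(A) = √(6.25) = 2.5
  s(B) = √(8.3333) = 2.8868

Step 3 — r_{ij} = s_{ij} / (s_i · s_j):
  r[A,A] = 1 (diagonal).
  r[A,B] = -7.1667 / (2.5 · 2.8868) = -7.1667 / 7.2169 = -0.993
  r[B,B] = 1 (diagonal).

R is symmetric with unit diagonal. Assembling:

R = [[1, -0.993],
 [-0.993, 1]]


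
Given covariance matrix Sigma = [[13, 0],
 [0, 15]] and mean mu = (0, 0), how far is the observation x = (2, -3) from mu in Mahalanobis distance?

Step 1 — centre the observation: (x - mu) = (2, -3).

Step 2 — invert Sigma. det(Sigma) = 13·15 - (0)² = 195.
  Sigma^{-1} = (1/det) · [[d, -b], [-b, a]] = [[0.0769, 0],
 [0, 0.0667]].

Step 3 — form the quadratic (x - mu)^T · Sigma^{-1} · (x - mu):
  Sigma^{-1} · (x - mu) = (0.1538, -0.2).
  (x - mu)^T · [Sigma^{-1} · (x - mu)] = (2)·(0.1538) + (-3)·(-0.2) = 0.9077.

Step 4 — take square root: d = √(0.9077) ≈ 0.9527.

d(x, mu) = √(0.9077) ≈ 0.9527


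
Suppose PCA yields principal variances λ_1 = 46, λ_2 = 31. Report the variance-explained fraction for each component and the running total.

Step 1 — total variance = trace(Sigma) = Σ λ_i = 46 + 31 = 77.

Step 2 — fraction explained by component i = λ_i / Σ λ:
  PC1: 46/77 = 0.5974
  PC2: 31/77 = 0.4026

Step 3 — cumulative fraction after k components = (λ_1 + ... + λ_k) / Σ λ:
  k = 1: 46/77 = 0.5974
  k = 2: (46 + 31)/77 = 77/77 = 1

Summary (fraction, with percent):

explained: PC1 0.5974 (59.74%), PC2 0.4026 (40.26%);  cumulative: 0.5974, 1


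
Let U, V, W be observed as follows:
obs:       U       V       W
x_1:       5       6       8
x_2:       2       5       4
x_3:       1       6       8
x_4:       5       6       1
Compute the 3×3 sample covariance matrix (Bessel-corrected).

Step 1 — column means:
  mean(U) = (5 + 2 + 1 + 5) / 4 = 13/4 = 3.25
  mean(V) = (6 + 5 + 6 + 6) / 4 = 23/4 = 5.75
  mean(W) = (8 + 4 + 8 + 1) / 4 = 21/4 = 5.25

Step 2 — sample covariance S[i,j] = (1/(n-1)) · Σ_k (x_{k,i} - mean_i) · (x_{k,j} - mean_j), with n-1 = 3.
  S[U,U] = ((1.75)·(1.75) + (-1.25)·(-1.25) + (-2.25)·(-2.25) + (1.75)·(1.75)) / 3 = 12.75/3 = 4.25
  S[U,V] = ((1.75)·(0.25) + (-1.25)·(-0.75) + (-2.25)·(0.25) + (1.75)·(0.25)) / 3 = 1.25/3 = 0.4167
  S[U,W] = ((1.75)·(2.75) + (-1.25)·(-1.25) + (-2.25)·(2.75) + (1.75)·(-4.25)) / 3 = -7.25/3 = -2.4167
  S[V,V] = ((0.25)·(0.25) + (-0.75)·(-0.75) + (0.25)·(0.25) + (0.25)·(0.25)) / 3 = 0.75/3 = 0.25
  S[V,W] = ((0.25)·(2.75) + (-0.75)·(-1.25) + (0.25)·(2.75) + (0.25)·(-4.25)) / 3 = 1.25/3 = 0.4167
  S[W,W] = ((2.75)·(2.75) + (-1.25)·(-1.25) + (2.75)·(2.75) + (-4.25)·(-4.25)) / 3 = 34.75/3 = 11.5833

S is symmetric (S[j,i] = S[i,j]). Assembling:

S = [[4.25, 0.4167, -2.4167],
 [0.4167, 0.25, 0.4167],
 [-2.4167, 0.4167, 11.5833]]


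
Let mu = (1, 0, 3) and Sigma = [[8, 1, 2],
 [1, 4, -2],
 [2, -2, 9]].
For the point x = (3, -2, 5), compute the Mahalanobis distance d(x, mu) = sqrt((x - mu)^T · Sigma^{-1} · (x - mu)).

Step 1 — centre the observation: (x - mu) = (2, -2, 2).

Step 2 — invert Sigma (cofactor / det for 3×3, or solve directly):
  Sigma^{-1} = [[0.1435, -0.0583, -0.0448],
 [-0.0583, 0.3049, 0.0807],
 [-0.0448, 0.0807, 0.139]].

Step 3 — form the quadratic (x - mu)^T · Sigma^{-1} · (x - mu):
  Sigma^{-1} · (x - mu) = (0.3139, -0.565, 0.0269).
  (x - mu)^T · [Sigma^{-1} · (x - mu)] = (2)·(0.3139) + (-2)·(-0.565) + (2)·(0.0269) = 1.8117.

Step 4 — take square root: d = √(1.8117) ≈ 1.346.

d(x, mu) = √(1.8117) ≈ 1.346


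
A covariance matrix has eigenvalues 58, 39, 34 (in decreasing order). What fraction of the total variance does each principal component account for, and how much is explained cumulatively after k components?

Step 1 — total variance = trace(Sigma) = Σ λ_i = 58 + 39 + 34 = 131.

Step 2 — fraction explained by component i = λ_i / Σ λ:
  PC1: 58/131 = 0.4427
  PC2: 39/131 = 0.2977
  PC3: 34/131 = 0.2595

Step 3 — cumulative fraction after k components = (λ_1 + ... + λ_k) / Σ λ:
  k = 1: 58/131 = 0.4427
  k = 2: (58 + 39)/131 = 97/131 = 0.7405
  k = 3: (58 + 39 + 34)/131 = 131/131 = 1

Summary (fraction, with percent):

explained: PC1 0.4427 (44.27%), PC2 0.2977 (29.77%), PC3 0.2595 (25.95%);  cumulative: 0.4427, 0.7405, 1


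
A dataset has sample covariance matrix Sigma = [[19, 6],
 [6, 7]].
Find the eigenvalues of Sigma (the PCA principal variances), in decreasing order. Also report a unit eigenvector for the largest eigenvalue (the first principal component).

Step 1 — characteristic polynomial of 2×2 Sigma:
  det(Sigma - λI) = λ² - trace · λ + det = 0.
  trace = 19 + 7 = 26, det = 19·7 - (6)² = 97.
Step 2 — discriminant:
  Δ = trace² - 4·det = 676 - 388 = 288.
Step 3 — eigenvalues:
  λ = (trace ± √Δ)/2 = (26 ± 16.9706)/2,
  λ_1 = 21.4853,  λ_2 = 4.5147.

Step 4 — unit eigenvector for λ_1: solve (Sigma - λ_1 I)v = 0. First row:
  (19 - 21.4853)·v_x + (6)·v_y = 0, i.e. (-2.4853)·v_x + (6)·v_y = 0,
  so v ∝ (b, λ_1 - a) = (6, 2.4853) = u.
  ||u|| = √((6)² + (2.4853)²) = √(42.1766) ≈ 6.4944,
  v_1 = u/||u|| ≈ (0.9239, 0.3827) (||v_1|| = 1).

λ_1 = 21.4853,  λ_2 = 4.5147;  v_1 ≈ (0.9239, 0.3827)


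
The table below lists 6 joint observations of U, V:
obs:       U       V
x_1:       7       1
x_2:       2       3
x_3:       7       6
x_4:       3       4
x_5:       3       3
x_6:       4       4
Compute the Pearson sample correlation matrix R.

Step 1 — column means:
  mean(U) = (7 + 2 + 7 + 3 + 3 + 4) / 6 = 26/6 = 4.3333
  mean(V) = (1 + 3 + 6 + 4 + 3 + 4) / 6 = 21/6 = 3.5

Step 2 — sample variances and covariances s[i,j] = (1/(n-1)) · Σ_k (x_{k,i} - mean_i) · (x_{k,j} - mean_j), with n-1 = 5:
  s[U,U] = ((2.6667)·(2.6667) + (-2.3333)·(-2.3333) + (2.6667)·(2.6667) + (-1.3333)·(-1.3333) + (-1.3333)·(-1.3333) + (-0.3333)·(-0.3333)) / 5 = 23.3333/5 = 4.6667
  s[U,V] = ((2.6667)·(-2.5) + (-2.3333)·(-0.5) + (2.6667)·(2.5) + (-1.3333)·(0.5) + (-1.3333)·(-0.5) + (-0.3333)·(0.5)) / 5 = 1/5 = 0.2
  s[V,V] = ((-2.5)·(-2.5) + (-0.5)·(-0.5) + (2.5)·(2.5) + (0.5)·(0.5) + (-0.5)·(-0.5) + (0.5)·(0.5)) / 5 = 13.5/5 = 2.7
  Sample standard deviations s_i = √(s[i,i]):
  s(U) = √(4.6667) = 2.1602
  s(V) = √(2.7) = 1.6432

Step 3 — r_{ij} = s_{ij} / (s_i · s_j):
  r[U,U] = 1 (diagonal).
  r[U,V] = 0.2 / (2.1602 · 1.6432) = 0.2 / 3.5496 = 0.0563
  r[V,V] = 1 (diagonal).

R is symmetric with unit diagonal. Assembling:

R = [[1, 0.0563],
 [0.0563, 1]]


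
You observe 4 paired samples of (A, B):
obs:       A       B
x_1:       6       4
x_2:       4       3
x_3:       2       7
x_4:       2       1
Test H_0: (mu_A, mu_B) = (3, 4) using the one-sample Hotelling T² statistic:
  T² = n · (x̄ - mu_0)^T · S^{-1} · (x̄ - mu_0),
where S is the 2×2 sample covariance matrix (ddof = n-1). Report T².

Step 1 — sample mean vector:
  mean(A) = (6 + 4 + 2 + 2) / 4 = 14/4 = 3.5
  mean(B) = (4 + 3 + 7 + 1) / 4 = 15/4 = 3.75
  x̄ = (3.5, 3.75),  deviation x̄ - mu_0 = (3.5, 3.75) - (3, 4) = (0.5, -0.25).

Step 2 — sample covariance matrix, S[i,j] = (1/(n-1)) · Σ_k (x_{k,i} - mean_i) · (x_{k,j} - mean_j), divisor n-1 = 3:
  S[A,A] = ((2.5)·(2.5) + (0.5)·(0.5) + (-1.5)·(-1.5) + (-1.5)·(-1.5)) / 3 = 11/3 = 3.6667
  S[A,B] = ((2.5)·(0.25) + (0.5)·(-0.75) + (-1.5)·(3.25) + (-1.5)·(-2.75)) / 3 = -0.5/3 = -0.1667
  S[B,B] = ((0.25)·(0.25) + (-0.75)·(-0.75) + (3.25)·(3.25) + (-2.75)·(-2.75)) / 3 = 18.75/3 = 6.25
  S = [[3.6667, -0.1667],
 [-0.1667, 6.25]].

Step 3 — invert S. det(S) = 3.6667·6.25 - (-0.1667)² = 22.8889.
  S^{-1} = (1/det) · [[d, -b], [-b, a]] = [[0.2731, 0.0073],
 [0.0073, 0.1602]].

Step 4 — quadratic form (x̄ - mu_0)^T · S^{-1} · (x̄ - mu_0):
  S^{-1} · (x̄ - mu_0) = (0.1347, -0.0364),
  (x̄ - mu_0)^T · [...] = (0.5)·(0.1347) + (-0.25)·(-0.0364) = 0.0765.

Step 5 — scale by n: T² = 4 · 0.0765 = 0.3058.

T² ≈ 0.3058
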